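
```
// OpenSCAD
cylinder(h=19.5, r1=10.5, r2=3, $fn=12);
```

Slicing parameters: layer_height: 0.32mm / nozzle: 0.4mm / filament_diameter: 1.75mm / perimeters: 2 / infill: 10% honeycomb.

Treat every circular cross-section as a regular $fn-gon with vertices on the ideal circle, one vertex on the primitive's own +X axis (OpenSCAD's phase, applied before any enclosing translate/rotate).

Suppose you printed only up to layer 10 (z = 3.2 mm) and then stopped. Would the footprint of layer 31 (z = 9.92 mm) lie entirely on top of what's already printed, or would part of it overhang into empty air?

entirely on top

Compare the two slices. At z = 3.2: the cone: at t=0.164 of its height the radius interpolates to r₁+(r₂−r₁)t = 9.269, giving a regular 12-gon of that circumradius (area = (12/2)·9.269²·sin(360°/12) = 257.76 mm²). At z = 9.92: the cone contributes a regular 12-gon of circumradius 6.685 (interpolated between r1=10.5 and r2=3 at t=0.509) (area = (12/2)·6.685²·sin(360°/12) = 134.05 mm²). Checking containment: the cross-section at z = 9.92 is a subset of the cross-section at z = 3.2.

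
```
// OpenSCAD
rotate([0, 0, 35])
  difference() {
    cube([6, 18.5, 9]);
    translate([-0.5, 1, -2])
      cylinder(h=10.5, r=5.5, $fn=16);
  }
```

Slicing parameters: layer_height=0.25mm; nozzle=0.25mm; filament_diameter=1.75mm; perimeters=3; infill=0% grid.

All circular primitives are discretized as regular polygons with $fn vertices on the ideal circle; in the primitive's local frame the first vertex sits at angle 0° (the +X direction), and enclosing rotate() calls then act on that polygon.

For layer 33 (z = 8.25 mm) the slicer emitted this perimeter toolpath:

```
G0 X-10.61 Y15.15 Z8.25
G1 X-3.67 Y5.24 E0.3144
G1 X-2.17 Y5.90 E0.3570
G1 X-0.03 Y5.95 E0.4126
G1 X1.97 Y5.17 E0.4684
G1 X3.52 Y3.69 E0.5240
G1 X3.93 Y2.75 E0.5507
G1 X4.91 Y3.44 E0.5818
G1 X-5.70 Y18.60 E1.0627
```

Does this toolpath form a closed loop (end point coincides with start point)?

no

Start point (G0): (-10.61, 15.15). End point (last G1): the path does not return to the start — open.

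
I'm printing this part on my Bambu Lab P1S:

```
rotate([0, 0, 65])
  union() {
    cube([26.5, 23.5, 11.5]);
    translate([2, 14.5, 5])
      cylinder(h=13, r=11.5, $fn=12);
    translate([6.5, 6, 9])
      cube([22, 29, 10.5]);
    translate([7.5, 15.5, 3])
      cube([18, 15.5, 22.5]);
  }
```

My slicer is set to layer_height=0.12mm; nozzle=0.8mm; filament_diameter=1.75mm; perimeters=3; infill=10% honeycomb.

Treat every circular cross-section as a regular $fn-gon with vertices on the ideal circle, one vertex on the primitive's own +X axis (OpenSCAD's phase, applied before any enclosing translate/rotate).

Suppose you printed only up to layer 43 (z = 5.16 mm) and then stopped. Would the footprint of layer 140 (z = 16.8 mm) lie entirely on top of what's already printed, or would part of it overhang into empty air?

Compare the two slices. At z = 5.16: the cube is present — its section is the full 26.5×23.5 rectangle (area 622.75 mm²); the r=11.5 cylinder at (2, 14.5) gives a regular 12-gon of circumradius 11.5 (constant along its height) (area = (12/2)·11.500²·sin(360°/12) = 396.75 mm²); the cube at (6.5, 6) does not reach this height (z outside [9, 19.5]); the cube at (7.5, 15.5) (footprint 18×15.5) is included at this height (area 279.00 mm²); Merging all regions: the regions partially overlap — summed areas 1298.50 mm² minus the doubly-counted overlap 373.14 mm² gives 925.36 mm² — area = 925.36 mm²; (rotated 65° about Z; rotation is an isometry so areas/perimeters/island counts are preserved). At z = 16.8: the cube does not reach this height (z outside [0, 11.5]); the r=11.5 cylinder at (2, 14.5) gives a regular 12-gon of circumradius 11.5 (constant along its height) (area = (12/2)·11.500²·sin(360°/12) = 396.75 mm²); the 22×29 cube at (6.5, 6) contributes its full rectangle (area 638.00 mm²); the 18×15.5 cube at (7.5, 15.5) contributes its full rectangle (area 279.00 mm²); Merging all regions: the regions partially overlap — summed areas 1313.75 mm² minus the doubly-counted overlap 376.20 mm² gives 937.55 mm² — area = 937.55 mm²; (rotated 65° about Z; rotation is an isometry so areas/perimeters/island counts are preserved). Checking containment: at z = 16.8 the cross-section extends beyond the z = 5.16 cross-section by about 151.84 mm².

part overhangs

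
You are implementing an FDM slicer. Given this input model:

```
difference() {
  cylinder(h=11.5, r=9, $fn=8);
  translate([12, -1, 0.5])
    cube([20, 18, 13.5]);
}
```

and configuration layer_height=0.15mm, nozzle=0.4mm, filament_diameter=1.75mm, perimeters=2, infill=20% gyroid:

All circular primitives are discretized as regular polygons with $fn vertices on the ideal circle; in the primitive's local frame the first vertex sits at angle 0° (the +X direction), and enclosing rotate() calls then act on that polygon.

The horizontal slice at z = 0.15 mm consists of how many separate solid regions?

1

At z = 0.15 mm: the cylinder: section is a regular 8-gon, circumradius r=9; the cube at (12, -1) is absent (z outside [0.5, 14]); Subtracting the remaining from the first: none of the subtracted shapes is present at this height, so the r=9 cylinder is unchanged — 1 connected region. The result has 1 disconnected region.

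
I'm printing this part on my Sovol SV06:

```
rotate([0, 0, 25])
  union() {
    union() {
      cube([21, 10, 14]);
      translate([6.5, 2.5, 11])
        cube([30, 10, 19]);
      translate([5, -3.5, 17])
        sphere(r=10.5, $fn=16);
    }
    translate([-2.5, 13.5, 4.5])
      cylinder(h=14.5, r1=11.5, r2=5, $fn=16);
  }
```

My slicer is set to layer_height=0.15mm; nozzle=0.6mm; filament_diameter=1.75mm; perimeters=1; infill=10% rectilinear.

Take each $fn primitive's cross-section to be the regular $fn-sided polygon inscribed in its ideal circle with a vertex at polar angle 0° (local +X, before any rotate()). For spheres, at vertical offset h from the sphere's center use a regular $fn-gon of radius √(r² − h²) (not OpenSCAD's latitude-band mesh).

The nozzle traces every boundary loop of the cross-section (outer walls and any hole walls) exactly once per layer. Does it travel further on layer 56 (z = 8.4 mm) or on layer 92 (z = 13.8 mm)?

Layer 56 (z = 8.4): the cube is present — its section is the full 21×10 rectangle (perimeter 62.00 mm); the cube at (6.5, 2.5) is absent (z outside [11, 30]); the sphere at (5, -3.5): section is a regular 16-gon, circumradius = √(r²−h²) = √(10.5²−8.6²) = 6.024 (perimeter = 2·16·6.024·sin(180°/16) = 37.61 mm); Combining (union): the regions partially overlap (shared area 16.49 mm²), so the edge portions inside another operand are dropped and the merged outline is re-measured after clipping — boundary = 78.84 mm; the cone at (-2.5, 13.5) contributes a regular 16-gon of circumradius 9.752 (interpolated between r1=11.5 and r2=5 at t=0.269) (perimeter = 2·16·9.752·sin(180°/16) = 60.88 mm); Taking the union: the regions partially overlap (shared area 24.86 mm²), so the edge portions inside another operand are dropped and the merged outline is re-measured after clipping — boundary = 118.31 mm; (whole slice rotated 25° about Z — lengths, areas and connectivity unchanged). So its perimeter = 118.31 mm. Layer 92 (z = 13.8): the cube (footprint 21×10) is included at this height (perimeter 62.00 mm); the 30×10 cube at (6.5, 2.5) contributes its full rectangle (perimeter 80.00 mm); the r=10.5 sphere at (5, -3.5) contributes a regular 16-gon of circumradius √(10.5²−3.2²) = 10.000 (perimeter = 2·16·10.000·sin(180°/16) = 62.43 mm); Taking the union: the regions partially overlap (shared area 181.20 mm²), so the edge portions inside another operand are dropped and the merged outline is re-measured after clipping — boundary = 123.82 mm; the cone at (-2.5, 13.5) (r1=11.5→r2=5) has section circumradius 7.331 here — a regular 16-gon (perimeter = 2·16·7.331·sin(180°/16) = 45.77 mm); Combining (union): the regions partially overlap (shared area 7.85 mm²), so the edge portions inside another operand are dropped and the merged outline is re-measured after clipping — boundary = 157.25 mm; (rotated 25° about Z; rotation is an isometry so areas/perimeters/island counts are preserved). So its perimeter = 157.25 mm. Layer 92 is larger (157.25 vs 118.31 mm).

layer 92 (z = 13.8 mm)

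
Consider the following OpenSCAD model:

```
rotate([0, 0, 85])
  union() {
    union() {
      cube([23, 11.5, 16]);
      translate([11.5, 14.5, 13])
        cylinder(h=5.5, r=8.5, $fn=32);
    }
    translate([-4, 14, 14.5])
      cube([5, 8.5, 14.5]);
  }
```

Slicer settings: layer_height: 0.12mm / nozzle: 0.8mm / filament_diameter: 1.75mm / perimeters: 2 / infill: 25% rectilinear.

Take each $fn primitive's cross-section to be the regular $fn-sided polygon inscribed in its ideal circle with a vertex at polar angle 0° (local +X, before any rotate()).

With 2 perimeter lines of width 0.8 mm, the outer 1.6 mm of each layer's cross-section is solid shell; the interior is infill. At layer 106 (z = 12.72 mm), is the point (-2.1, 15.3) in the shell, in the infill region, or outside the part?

At z = 12.72 mm: the cube is present — its section is the full 23×11.5 rectangle; the cylinder at (11.5, 14.5) does not reach this height (z outside [13, 18.5]); Merging all regions: only the 23×11.5 cube is present, so the union is just that shape — 1 connected region; the cube at (-4, 14) does not reach this height (z outside [14.5, 29]); Combining (union): only that combined region is present, so the union is just that shape — 1 connected region; (rotated 85° about Z; rotation is an isometry so areas/perimeters/island counts are preserved). Overall, the cross-section is a single solid region. Undo the 85° rotation: the query point maps to (15.059, 3.425) in the un-rotated model frame. The nearest boundary edge runs (0.00, 0.00)→(23.00, 0.00); distance from the point to it = 3.43 mm. The point is inside the cross-section and 3.43 mm from the nearest boundary — more than the 1.6 mm shell width (2 × 0.8), so it's in the infill interior.

infill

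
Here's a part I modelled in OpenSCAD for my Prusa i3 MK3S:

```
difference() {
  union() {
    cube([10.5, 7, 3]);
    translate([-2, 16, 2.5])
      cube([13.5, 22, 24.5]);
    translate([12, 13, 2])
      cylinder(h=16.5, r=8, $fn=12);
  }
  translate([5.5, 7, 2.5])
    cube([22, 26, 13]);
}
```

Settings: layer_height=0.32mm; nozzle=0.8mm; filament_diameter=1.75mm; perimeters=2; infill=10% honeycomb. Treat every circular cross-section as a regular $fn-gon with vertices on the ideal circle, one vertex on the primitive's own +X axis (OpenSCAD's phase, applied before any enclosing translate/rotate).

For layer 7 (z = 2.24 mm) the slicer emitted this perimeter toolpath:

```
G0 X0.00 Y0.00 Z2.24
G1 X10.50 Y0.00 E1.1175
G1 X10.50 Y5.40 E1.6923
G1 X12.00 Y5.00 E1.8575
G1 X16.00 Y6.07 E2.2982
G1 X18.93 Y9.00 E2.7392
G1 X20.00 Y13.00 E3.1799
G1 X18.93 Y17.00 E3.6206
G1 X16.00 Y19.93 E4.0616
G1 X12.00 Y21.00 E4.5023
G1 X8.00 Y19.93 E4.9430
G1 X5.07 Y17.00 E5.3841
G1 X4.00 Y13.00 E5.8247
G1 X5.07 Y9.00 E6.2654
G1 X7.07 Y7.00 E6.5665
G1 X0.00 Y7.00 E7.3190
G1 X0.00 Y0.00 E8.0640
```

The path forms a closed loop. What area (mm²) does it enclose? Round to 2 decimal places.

Apply the shoelace formula to the sequence of (X, Y) vertices; enclosed area = 261.96 mm².

261.96 mm²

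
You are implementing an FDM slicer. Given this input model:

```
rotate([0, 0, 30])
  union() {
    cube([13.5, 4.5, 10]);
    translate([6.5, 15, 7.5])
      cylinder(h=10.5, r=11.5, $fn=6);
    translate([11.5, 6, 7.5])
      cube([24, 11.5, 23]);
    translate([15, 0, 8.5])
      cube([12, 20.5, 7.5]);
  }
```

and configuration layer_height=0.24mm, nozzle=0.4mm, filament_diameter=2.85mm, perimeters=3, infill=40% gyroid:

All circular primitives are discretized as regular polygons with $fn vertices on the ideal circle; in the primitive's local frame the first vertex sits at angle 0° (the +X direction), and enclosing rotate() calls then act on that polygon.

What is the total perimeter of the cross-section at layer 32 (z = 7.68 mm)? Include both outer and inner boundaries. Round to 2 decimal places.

At z = 7.68 mm: the 13.5×4.5 cube contributes its full rectangle (perimeter 36.00 mm); the cylinder at (6.5, 15): section is a regular 6-gon, circumradius r=11.5 (perimeter = 2·6·11.500·sin(180°/6) = 69.00 mm); the 24×11.5 cube at (11.5, 6) contributes its full rectangle (perimeter 71.00 mm); the cube at (15, 0) is not intersected at this z (z outside [8.5, 16]); Merging all regions: the regions partially overlap (shared area 49.56 mm²), so the edge portions inside another operand are dropped and the merged outline is re-measured after clipping — boundary = 144.86 mm; (whole slice rotated 30° about Z — lengths, areas and connectivity unchanged). Overall, the cross-section has 2 separate islands. Total boundary length (outer) = 144.86 mm.

144.86 mm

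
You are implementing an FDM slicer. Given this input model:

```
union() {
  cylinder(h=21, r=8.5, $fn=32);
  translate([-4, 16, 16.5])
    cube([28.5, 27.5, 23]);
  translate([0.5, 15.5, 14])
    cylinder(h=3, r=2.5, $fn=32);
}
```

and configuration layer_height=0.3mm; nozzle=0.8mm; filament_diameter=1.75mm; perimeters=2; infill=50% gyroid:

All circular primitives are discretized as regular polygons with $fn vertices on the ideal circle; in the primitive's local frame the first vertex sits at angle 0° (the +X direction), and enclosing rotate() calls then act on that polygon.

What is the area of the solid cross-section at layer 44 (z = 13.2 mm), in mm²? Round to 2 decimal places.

At z = 13.2 mm: the r=8.5 cylinder gives a regular 32-gon of circumradius 8.5 (constant along its height) (area = (32/2)·8.500²·sin(360°/32) = 225.52 mm²); the cube at (-4, 16) is not intersected at this z (z outside [16.5, 39.5]); the cylinder at (0.5, 15.5) does not reach this height (z outside [14, 17]); Combining (union): only the r=8.5 cylinder is present, so the union is just that shape — area = 225.52 mm². Overall, the cross-section is a single solid region. Net area = 225.52 mm².

225.52 mm²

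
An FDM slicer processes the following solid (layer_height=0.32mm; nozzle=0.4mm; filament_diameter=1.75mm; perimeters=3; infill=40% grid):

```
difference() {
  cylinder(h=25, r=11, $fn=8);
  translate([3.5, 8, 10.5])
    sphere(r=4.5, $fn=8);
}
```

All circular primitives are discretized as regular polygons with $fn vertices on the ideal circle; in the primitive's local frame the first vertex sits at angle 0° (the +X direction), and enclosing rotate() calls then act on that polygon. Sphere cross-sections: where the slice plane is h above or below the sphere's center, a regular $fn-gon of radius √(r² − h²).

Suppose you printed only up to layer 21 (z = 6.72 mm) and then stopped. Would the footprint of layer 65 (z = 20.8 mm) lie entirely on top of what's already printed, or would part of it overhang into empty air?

part overhangs

Compare the two slices. At z = 6.72: the cylinder: section is a regular 8-gon, circumradius r=11 (area = (8/2)·11.000²·sin(360°/8) = 342.24 mm²); the sphere at (3.5, 8): section is a regular 8-gon, circumradius = √(r²−h²) = √(4.5²−3.78²) = 2.442 (area = (8/2)·2.442²·sin(360°/8) = 16.86 mm²); After the difference (first − rest): starting from the r=11 cylinder (342.24 mm²), the r=4.5 sphere at (3.5, 8) partially overlaps it — only the 14.64 mm² overlap (of its 16.86 mm²) is removed, clipping the outline — area = 327.59 mm². At z = 20.8: the r=11 cylinder gives a regular 8-gon of circumradius 11 (constant along its height) (area = (8/2)·11.000²·sin(360°/8) = 342.24 mm²); the sphere at (3.5, 8) is absent (|z−center|=10.300 > r=4.5); Taking the first minus the rest: none of the subtracted shapes is present at this height, so the r=11 cylinder is unchanged — area = 342.24 mm². Checking containment: at z = 20.8 the cross-section extends beyond the z = 6.72 cross-section by about 14.64 mm².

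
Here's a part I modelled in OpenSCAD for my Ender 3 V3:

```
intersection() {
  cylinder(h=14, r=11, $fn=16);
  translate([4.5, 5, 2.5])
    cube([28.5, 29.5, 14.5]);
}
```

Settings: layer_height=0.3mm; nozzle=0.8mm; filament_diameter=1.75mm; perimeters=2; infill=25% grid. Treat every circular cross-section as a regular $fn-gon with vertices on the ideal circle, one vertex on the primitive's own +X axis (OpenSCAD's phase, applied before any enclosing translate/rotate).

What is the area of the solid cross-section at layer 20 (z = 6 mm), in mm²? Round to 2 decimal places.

At z = 6 mm: the cylinder: section is a regular 16-gon, circumradius r=11 (area = (16/2)·11.000²·sin(360°/16) = 370.44 mm²); the cube at (4.5, 5) is present — its section is the full 28.5×29.5 rectangle (area 840.75 mm²); After intersecting: the 28.5×29.5 cube at (4.5, 5) partially overlaps the r=11 cylinder; clipping to the common part keeps 15.28 mm² — area = 15.28 mm². Overall, the cross-section is a single solid region. Net area = 15.28 mm².

15.28 mm²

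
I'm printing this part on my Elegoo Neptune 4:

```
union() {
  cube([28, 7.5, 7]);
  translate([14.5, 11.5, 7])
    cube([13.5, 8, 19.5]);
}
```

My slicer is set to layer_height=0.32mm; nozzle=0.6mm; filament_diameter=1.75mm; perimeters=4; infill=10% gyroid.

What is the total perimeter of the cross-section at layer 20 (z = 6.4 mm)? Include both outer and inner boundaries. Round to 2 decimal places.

71.00 mm

At z = 6.4 mm: the cube is present — its section is the full 28×7.5 rectangle (perimeter 71.00 mm); the cube at (14.5, 11.5) is absent (z outside [7, 26.5]); Taking the union: only the 28×7.5 cube is present, so the union is just that shape — boundary = 71.00 mm. Overall, the cross-section is a single solid region. Total boundary length (outer) = 71.00 mm.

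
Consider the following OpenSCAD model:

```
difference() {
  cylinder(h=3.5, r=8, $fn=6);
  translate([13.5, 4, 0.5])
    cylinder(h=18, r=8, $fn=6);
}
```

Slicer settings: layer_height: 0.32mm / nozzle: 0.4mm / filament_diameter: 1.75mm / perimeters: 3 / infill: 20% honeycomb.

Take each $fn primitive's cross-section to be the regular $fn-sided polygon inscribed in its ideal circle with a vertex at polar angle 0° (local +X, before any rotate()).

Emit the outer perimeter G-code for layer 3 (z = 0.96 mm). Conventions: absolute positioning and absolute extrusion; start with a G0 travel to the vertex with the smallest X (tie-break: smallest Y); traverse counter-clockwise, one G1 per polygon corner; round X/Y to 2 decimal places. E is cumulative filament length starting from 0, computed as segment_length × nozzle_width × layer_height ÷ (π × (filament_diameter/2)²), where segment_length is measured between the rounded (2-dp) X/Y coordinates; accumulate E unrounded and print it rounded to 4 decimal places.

G0 X-8.00 Y0.00 Z0.96
G1 X-4.00 Y-6.93 E0.4258
G1 X4.00 Y-6.93 E0.8515
G1 X7.90 Y-0.17 E1.2669
G1 X5.50 Y4.00 E1.5229
G1 X5.60 Y4.17 E1.5334
G1 X4.00 Y6.93 E1.7032
G1 X-4.00 Y6.93 E2.1289
G1 X-8.00 Y0.00 E2.5547

At z = 0.96 mm: the cylinder: section is a regular 6-gon, circumradius r=8; the r=8 cylinder at (13.5, 4) gives a regular 6-gon of circumradius 8 (constant along its height); Taking the first minus the rest: starting from the r=8 cylinder, the r=8 cylinder at (13.5, 4) partially overlaps it — only the 0.79 mm² overlap (of its 166.28 mm²) is removed, clipping the outline — 1 connected region. The outline is a single polygon with 8 vertices. Extrusion per mm of travel: 0.4 × 0.32 / (π × 0.875²) = 0.053216. Accumulating E over each segment gives final E = 2.5547.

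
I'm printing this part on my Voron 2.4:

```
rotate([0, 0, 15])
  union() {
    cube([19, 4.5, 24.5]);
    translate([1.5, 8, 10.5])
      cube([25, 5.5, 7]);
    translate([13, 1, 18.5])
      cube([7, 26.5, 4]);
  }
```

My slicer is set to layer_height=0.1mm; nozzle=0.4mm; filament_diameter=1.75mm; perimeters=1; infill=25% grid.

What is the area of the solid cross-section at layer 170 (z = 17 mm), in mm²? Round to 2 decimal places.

At z = 17 mm: the cube (footprint 19×4.5) is included at this height (area 85.50 mm²); the 25×5.5 cube at (1.5, 8) contributes its full rectangle (area 137.50 mm²); the cube at (13, 1) is absent (z outside [18.5, 22.5]); Merging all regions: the 2 present regions are separate (no shared area or edge), so areas and boundary lengths simply add and each stays a separate island — area = 223.00 mm²; (whole slice rotated 15° about Z — lengths, areas and connectivity unchanged). Overall, the cross-section has 2 separate islands. Net area = 223.00 mm².

223.00 mm²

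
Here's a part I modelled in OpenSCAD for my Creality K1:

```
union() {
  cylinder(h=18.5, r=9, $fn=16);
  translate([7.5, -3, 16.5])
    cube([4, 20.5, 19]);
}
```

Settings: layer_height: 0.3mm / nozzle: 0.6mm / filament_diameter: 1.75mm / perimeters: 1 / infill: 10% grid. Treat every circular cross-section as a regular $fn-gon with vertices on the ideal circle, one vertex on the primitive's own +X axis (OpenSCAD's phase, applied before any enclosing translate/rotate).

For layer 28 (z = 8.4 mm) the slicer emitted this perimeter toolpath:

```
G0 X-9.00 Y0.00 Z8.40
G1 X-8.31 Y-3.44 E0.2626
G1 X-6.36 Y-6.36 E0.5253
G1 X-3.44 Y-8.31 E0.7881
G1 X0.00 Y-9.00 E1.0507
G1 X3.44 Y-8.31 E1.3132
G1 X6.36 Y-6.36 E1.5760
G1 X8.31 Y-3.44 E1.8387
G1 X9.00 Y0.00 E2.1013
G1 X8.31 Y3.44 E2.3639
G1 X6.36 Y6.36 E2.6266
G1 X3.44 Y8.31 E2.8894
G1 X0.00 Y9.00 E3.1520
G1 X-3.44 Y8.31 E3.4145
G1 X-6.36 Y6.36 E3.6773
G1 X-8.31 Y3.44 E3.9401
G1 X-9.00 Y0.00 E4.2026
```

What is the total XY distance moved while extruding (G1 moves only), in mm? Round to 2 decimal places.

Sum the Euclidean lengths of each G1 segment: total = 56.16 mm.

56.16 mm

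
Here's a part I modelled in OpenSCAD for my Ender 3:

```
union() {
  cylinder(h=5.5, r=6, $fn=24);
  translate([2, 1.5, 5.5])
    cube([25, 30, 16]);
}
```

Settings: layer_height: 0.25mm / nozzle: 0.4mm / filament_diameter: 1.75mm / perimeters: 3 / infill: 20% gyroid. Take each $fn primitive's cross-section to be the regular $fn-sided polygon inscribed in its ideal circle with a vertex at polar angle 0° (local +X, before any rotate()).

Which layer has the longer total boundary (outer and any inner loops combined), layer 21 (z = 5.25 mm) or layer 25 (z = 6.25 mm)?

layer 25 (z = 6.25 mm)

Layer 21 (z = 5.25): the r=6 cylinder gives a regular 24-gon of circumradius 6 (constant along its height) (perimeter = 2·24·6.000·sin(180°/24) = 37.59 mm); the cube at (2, 1.5) is not intersected at this z (z outside [5.5, 21.5]); Taking the union: only the r=6 cylinder is present, so the union is just that shape — boundary = 37.59 mm. So its perimeter = 37.59 mm. Layer 25 (z = 6.25): the cylinder is not intersected at this z (z outside [0, 5.5]); the cube at (2, 1.5) is present — its section is the full 25×30 rectangle (perimeter 110.00 mm); Taking the union: only the 25×30 cube at (2, 1.5) is present, so the union is just that shape — boundary = 110.00 mm. So its perimeter = 110.00 mm. Layer 25 is larger (110.00 vs 37.59 mm).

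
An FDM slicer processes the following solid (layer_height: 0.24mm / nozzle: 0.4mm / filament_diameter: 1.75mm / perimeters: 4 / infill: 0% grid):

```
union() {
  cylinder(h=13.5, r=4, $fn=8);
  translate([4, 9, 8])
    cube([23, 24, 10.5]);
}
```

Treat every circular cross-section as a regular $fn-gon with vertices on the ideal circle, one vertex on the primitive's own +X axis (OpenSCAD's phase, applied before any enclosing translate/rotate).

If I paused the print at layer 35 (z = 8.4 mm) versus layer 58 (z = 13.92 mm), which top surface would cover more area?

layer 35 (z = 8.4 mm)

Layer 35 (z = 8.4): the cylinder: section is a regular 8-gon, circumradius r=4 (area = (8/2)·4.000²·sin(360°/8) = 45.25 mm²); the cube at (4, 9) is present — its section is the full 23×24 rectangle (area 552.00 mm²); Combining (union): the 2 present regions are separate (no shared area or edge), so areas and boundary lengths simply add and each stays a separate island — area = 597.25 mm². So its area = 597.25 mm². Layer 58 (z = 13.92): the cylinder does not reach this height (z outside [0, 13.5]); the cube at (4, 9) is present — its section is the full 23×24 rectangle (area 552.00 mm²); Merging all regions: only the 23×24 cube at (4, 9) is present, so the union is just that shape — area = 552.00 mm². So its area = 552.00 mm². Layer 35 is larger (597.25 vs 552.00 mm²).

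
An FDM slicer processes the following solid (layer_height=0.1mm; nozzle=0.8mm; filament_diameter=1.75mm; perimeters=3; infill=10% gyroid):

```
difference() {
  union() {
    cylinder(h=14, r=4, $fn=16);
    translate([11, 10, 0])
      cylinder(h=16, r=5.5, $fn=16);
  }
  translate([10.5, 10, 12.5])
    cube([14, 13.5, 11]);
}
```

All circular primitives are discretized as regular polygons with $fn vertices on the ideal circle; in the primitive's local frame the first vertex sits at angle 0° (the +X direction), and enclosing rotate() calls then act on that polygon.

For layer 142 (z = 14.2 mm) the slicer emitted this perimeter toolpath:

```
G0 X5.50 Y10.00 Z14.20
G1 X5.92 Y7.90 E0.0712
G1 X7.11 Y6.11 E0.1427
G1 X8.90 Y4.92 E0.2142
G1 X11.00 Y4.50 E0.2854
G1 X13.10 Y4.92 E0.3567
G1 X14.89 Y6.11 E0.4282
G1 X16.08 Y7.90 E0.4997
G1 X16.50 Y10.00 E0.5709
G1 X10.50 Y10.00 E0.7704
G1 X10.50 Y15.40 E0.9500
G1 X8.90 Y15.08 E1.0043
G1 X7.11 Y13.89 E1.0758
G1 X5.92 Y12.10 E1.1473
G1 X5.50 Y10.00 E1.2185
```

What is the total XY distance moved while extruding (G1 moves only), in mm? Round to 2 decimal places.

36.64 mm

Sum the Euclidean lengths of each G1 segment: total = 36.64 mm.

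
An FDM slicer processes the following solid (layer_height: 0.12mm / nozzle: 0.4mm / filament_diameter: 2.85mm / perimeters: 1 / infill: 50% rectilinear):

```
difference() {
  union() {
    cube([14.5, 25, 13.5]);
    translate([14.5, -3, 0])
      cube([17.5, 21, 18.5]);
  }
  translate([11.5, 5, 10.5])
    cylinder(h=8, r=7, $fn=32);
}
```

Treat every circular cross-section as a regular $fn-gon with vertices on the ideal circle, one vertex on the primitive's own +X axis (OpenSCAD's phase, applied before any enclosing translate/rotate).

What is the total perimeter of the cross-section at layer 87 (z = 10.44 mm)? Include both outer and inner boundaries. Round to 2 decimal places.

At z = 10.44 mm: the cube is present — its section is the full 14.5×25 rectangle (perimeter 79.00 mm); the cube at (14.5, -3) is present — its section is the full 17.5×21 rectangle (perimeter 77.00 mm); Taking the union: the 2 present regions share edge segments without overlapping in area, so areas simply add but the touching pieces fuse into one outline (the shared edge portions become interior and drop out of the boundary) — boundary = 120.00 mm; the cylinder at (11.5, 5) is not intersected at this z (z outside [10.5, 18.5]); Subtracting the remaining from the first: none of the subtracted shapes is present at this height, so the result so far is unchanged — boundary = 120.00 mm. Overall, the cross-section is a single solid region. Total boundary length (outer) = 120.00 mm.

120.00 mm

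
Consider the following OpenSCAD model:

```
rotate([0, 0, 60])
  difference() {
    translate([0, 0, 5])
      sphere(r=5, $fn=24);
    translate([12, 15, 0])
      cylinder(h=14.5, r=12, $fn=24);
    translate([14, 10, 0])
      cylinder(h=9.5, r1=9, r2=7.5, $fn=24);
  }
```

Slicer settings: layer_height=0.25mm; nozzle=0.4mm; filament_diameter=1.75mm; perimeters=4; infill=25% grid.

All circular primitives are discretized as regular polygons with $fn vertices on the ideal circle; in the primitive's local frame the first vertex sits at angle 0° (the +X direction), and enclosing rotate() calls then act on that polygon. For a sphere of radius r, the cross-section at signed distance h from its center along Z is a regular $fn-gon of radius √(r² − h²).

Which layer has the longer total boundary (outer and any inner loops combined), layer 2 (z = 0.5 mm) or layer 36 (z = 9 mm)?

layer 36 (z = 9 mm)

Layer 2 (z = 0.5): the r=5 sphere contributes a regular 24-gon of circumradius √(5²−4.5²) = 2.179 (perimeter = 2·24·2.179·sin(180°/24) = 13.65 mm); the cylinder at (12, 15): section is a regular 24-gon, circumradius r=12 (perimeter = 2·24·12.000·sin(180°/24) = 75.18 mm); the cone at (14, 10) contributes a regular 24-gon of circumradius 8.921 (interpolated between r1=9 and r2=7.5 at t=0.053) (perimeter = 2·24·8.921·sin(180°/24) = 55.89 mm); Subtracting the remaining from the first: starting from the r=5 sphere, the r=12 cylinder at (12, 15) misses the remaining region (no effect); the cone at (14, 10) misses the remaining region (no effect) — boundary = 13.65 mm; (whole slice rotated 60° about Z — lengths, areas and connectivity unchanged). So its perimeter = 13.65 mm. Layer 36 (z = 9): the sphere: section is a regular 24-gon, circumradius = √(r²−h²) = √(5²−4²) = 3.000 (perimeter = 2·24·3.000·sin(180°/24) = 18.80 mm); the r=12 cylinder at (12, 15) gives a regular 24-gon of circumradius 12 (constant along its height) (perimeter = 2·24·12.000·sin(180°/24) = 75.18 mm); the cone at (14, 10): at t=0.947 of its height the radius interpolates to r₁+(r₂−r₁)t = 7.579, giving a regular 24-gon of that circumradius (perimeter = 2·24·7.579·sin(180°/24) = 47.48 mm); Taking the first minus the rest: starting from the r=5 sphere, the r=12 cylinder at (12, 15) misses the remaining region (no effect); the cone at (14, 10) misses the remaining region (no effect) — boundary = 18.80 mm; (whole slice rotated 60° about Z — lengths, areas and connectivity unchanged). So its perimeter = 18.80 mm. Layer 36 is larger (18.80 vs 13.65 mm).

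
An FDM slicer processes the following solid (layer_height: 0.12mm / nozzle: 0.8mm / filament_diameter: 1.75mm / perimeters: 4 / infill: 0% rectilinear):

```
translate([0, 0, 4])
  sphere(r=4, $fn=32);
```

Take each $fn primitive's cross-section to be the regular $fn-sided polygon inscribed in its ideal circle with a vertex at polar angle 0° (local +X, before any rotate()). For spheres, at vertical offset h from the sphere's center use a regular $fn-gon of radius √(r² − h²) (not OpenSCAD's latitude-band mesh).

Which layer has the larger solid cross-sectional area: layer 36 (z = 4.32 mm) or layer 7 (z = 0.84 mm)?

layer 36 (z = 4.32 mm)

Layer 36 (z = 4.32): the r=4 sphere slices to a regular 32-gon of circumradius 3.987 (√(r²−h²) with h=0.32 from center) (area = (32/2)·3.987²·sin(360°/32) = 49.62 mm²). So its area = 49.62 mm². Layer 7 (z = 0.84): the r=4 sphere contributes a regular 32-gon of circumradius √(4²−3.16²) = 2.452 (area = (32/2)·2.452²·sin(360°/32) = 18.77 mm²). So its area = 18.77 mm². Layer 36 is larger (49.62 vs 18.77 mm²).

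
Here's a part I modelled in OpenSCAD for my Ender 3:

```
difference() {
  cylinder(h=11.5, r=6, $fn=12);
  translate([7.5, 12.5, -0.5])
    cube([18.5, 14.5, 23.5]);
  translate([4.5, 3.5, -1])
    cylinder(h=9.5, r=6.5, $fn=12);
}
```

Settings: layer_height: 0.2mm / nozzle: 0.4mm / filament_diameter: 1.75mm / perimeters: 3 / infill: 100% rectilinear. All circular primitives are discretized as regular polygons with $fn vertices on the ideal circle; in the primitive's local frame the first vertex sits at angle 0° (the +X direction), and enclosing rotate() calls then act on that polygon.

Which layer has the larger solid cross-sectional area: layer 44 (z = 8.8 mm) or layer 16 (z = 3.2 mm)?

layer 44 (z = 8.8 mm)

Layer 44 (z = 8.8): the cylinder: section is a regular 12-gon, circumradius r=6 (area = (12/2)·6.000²·sin(360°/12) = 108.00 mm²); the cube at (7.5, 12.5) is present — its section is the full 18.5×14.5 rectangle (area 268.25 mm²); the cylinder at (4.5, 3.5) is not intersected at this z (z outside [-1, 8.5]); Subtracting the remaining from the first: starting from the r=6 cylinder (108.00 mm²), the 18.5×14.5 cube at (7.5, 12.5) misses the remaining region (no effect) — area = 108.00 mm². So its area = 108.00 mm². Layer 16 (z = 3.2): the cylinder: section is a regular 12-gon, circumradius r=6 (area = (12/2)·6.000²·sin(360°/12) = 108.00 mm²); the cube at (7.5, 12.5) (footprint 18.5×14.5) is included at this height (area 268.25 mm²); the r=6.5 cylinder at (4.5, 3.5) contributes a regular 12-gon of circumradius 6.5 (area = (12/2)·6.500²·sin(360°/12) = 126.75 mm²); After the difference (first − rest): starting from the r=6 cylinder (108.00 mm²), the 18.5×14.5 cube at (7.5, 12.5) misses the remaining region (no effect); the r=6.5 cylinder at (4.5, 3.5) partially overlaps it — only the 50.07 mm² overlap (of its 126.75 mm²) is removed, clipping the outline — area = 57.93 mm². So its area = 57.93 mm². Layer 44 is larger (108.00 vs 57.93 mm²).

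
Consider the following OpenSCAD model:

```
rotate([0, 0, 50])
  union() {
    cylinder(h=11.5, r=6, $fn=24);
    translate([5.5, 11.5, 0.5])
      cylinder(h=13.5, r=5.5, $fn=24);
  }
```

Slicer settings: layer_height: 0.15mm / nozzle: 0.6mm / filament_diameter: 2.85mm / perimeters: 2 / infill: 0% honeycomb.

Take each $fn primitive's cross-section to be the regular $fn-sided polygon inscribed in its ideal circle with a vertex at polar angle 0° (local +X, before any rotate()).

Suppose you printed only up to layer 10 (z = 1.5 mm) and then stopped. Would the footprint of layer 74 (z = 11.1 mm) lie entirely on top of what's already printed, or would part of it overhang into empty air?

Compare the two slices. At z = 1.5: the cylinder: section is a regular 24-gon, circumradius r=6 (area = (24/2)·6.000²·sin(360°/24) = 111.81 mm²); the cylinder at (5.5, 11.5): section is a regular 24-gon, circumradius r=5.5 (area = (24/2)·5.500²·sin(360°/24) = 93.95 mm²); Merging all regions: the 2 present regions are separate (no shared area or edge), so areas and boundary lengths simply add and each stays a separate island — area = 205.76 mm²; (whole slice rotated 50° about Z — lengths, areas and connectivity unchanged). At z = 11.1: the cylinder: section is a regular 24-gon, circumradius r=6 (area = (24/2)·6.000²·sin(360°/24) = 111.81 mm²); the r=5.5 cylinder at (5.5, 11.5) gives a regular 24-gon of circumradius 5.5 (constant along its height) (area = (24/2)·5.500²·sin(360°/24) = 93.95 mm²); Taking the union: the 2 present regions are separate (no shared area or edge), so areas and boundary lengths simply add and each stays a separate island — area = 205.76 mm²; (rotated 50° about Z; rotation is an isometry so areas/perimeters/island counts are preserved). Checking containment: the cross-section at z = 11.1 is a subset of the cross-section at z = 1.5.

entirely on top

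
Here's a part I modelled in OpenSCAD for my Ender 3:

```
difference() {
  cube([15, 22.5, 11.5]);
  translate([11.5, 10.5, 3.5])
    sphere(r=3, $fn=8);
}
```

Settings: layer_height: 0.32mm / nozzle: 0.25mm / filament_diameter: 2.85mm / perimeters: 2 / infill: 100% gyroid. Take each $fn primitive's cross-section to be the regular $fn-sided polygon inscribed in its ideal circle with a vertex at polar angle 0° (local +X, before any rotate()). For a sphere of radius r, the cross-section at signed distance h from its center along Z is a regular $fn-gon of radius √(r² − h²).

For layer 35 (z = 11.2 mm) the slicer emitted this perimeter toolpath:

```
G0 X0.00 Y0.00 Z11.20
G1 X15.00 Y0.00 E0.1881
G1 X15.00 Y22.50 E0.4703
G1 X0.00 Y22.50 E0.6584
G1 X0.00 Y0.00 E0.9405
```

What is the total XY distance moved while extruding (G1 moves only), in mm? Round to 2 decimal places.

Sum the Euclidean lengths of each G1 segment: total = 75.00 mm.

75.00 mm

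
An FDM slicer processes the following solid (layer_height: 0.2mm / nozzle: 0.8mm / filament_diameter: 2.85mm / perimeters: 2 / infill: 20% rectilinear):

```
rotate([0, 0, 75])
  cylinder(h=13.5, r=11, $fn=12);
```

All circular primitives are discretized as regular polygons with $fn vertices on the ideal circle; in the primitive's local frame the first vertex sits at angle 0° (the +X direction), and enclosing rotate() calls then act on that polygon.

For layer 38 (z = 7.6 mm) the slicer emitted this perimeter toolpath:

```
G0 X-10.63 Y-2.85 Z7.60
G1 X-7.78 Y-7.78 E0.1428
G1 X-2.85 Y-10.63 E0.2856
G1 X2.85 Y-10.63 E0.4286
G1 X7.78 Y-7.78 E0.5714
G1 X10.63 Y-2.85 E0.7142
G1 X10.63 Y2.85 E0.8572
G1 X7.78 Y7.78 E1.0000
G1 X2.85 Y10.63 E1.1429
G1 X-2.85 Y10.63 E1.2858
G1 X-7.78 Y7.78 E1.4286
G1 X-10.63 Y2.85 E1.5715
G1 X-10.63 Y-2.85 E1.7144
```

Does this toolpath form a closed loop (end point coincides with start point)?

yes

Start point (G0): (-10.63, -2.85). End point (last G1): the path returns to the start — closed.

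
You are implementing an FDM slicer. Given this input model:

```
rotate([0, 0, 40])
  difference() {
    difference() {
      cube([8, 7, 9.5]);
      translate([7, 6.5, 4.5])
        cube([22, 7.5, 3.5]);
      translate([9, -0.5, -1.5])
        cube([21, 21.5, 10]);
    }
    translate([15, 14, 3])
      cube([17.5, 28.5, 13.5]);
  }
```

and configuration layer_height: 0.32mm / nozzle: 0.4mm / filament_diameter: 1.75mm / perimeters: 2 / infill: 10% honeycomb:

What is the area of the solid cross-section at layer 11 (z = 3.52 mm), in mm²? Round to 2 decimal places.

At z = 3.52 mm: the 8×7 cube contributes its full rectangle (area 56.00 mm²); the cube at (7, 6.5) is not intersected at this z (z outside [4.5, 8]); the cube at (9, -0.5) (footprint 21×21.5) is included at this height (area 451.50 mm²); After the difference (first − rest): starting from the 8×7 cube (56.00 mm²), the 21×21.5 cube at (9, -0.5) misses the remaining region (no effect) — area = 56.00 mm²; the cube at (15, 14) (footprint 17.5×28.5) is included at this height (area 498.75 mm²); After the difference (first − rest): starting from the result so far (56.00 mm²), the 17.5×28.5 cube at (15, 14) misses the remaining region (no effect) — area = 56.00 mm²; (whole slice rotated 40° about Z — lengths, areas and connectivity unchanged). Overall, the cross-section is a single solid region. Net area = 56.00 mm².

56.00 mm²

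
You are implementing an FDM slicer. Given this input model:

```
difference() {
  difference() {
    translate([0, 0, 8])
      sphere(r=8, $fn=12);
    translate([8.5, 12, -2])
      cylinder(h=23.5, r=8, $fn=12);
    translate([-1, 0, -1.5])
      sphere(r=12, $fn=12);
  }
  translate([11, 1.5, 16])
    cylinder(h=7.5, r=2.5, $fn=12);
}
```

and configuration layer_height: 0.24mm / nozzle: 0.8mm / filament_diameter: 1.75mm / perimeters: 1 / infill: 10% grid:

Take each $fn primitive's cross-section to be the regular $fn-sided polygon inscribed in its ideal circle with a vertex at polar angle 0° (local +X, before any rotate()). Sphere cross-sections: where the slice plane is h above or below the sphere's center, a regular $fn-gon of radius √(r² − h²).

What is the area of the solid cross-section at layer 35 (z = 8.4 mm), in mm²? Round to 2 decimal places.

50.41 mm²

At z = 8.4 mm: the r=8 sphere slices to a regular 12-gon of circumradius 7.990 (√(r²−h²) with h=0.4 from center) (area = (12/2)·7.990²·sin(360°/12) = 191.52 mm²); the r=8 cylinder at (8.5, 12) gives a regular 12-gon of circumradius 8 (constant along its height) (area = (12/2)·8.000²·sin(360°/12) = 192.00 mm²); the r=12 sphere at (-1, 0) slices to a regular 12-gon of circumradius 6.782 (√(r²−h²) with h=9.9 from center) (area = (12/2)·6.782²·sin(360°/12) = 137.97 mm²); After the difference (first − rest): starting from the r=8 sphere (191.52 mm²), the r=8 cylinder at (8.5, 12) partially overlaps it — only the 3.14 mm² overlap (of its 192.00 mm²) is removed, clipping the outline; the r=12 sphere at (-1, 0) lies wholly inside it (removes its full 137.97 mm² and its 42.12 mm outline becomes a hole wall) — area = 50.41 mm²; the cylinder at (11, 1.5) does not reach this height (z outside [16, 23.5]); Subtracting the remaining from the first: none of the subtracted shapes is present at this height, so the result so far is unchanged — area = 50.41 mm². Overall, the cross-section is one region with 1 hole. Net area = 50.41 mm².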